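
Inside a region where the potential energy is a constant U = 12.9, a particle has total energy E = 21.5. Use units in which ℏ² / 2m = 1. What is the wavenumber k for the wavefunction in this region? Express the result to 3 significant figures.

k = 2.93

With E > U the solution is oscillatory, ψ ∝ e^{±ikx} with k = √(2m(E − U))/ℏ.
k = √(2 × 0.5 × 8.6) = 2.933.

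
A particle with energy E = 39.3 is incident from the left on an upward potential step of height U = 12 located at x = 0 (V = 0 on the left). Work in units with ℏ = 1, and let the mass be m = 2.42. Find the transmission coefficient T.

The wavenumbers are k₁ = √(2mE)/ℏ = 13.79 on the left and k₂ = √(2m(E − U))/ℏ = 11.49 on the right.
Matching ψ and ψ′ at x = 0 gives r = (k₁ − k₂)/(k₁ + k₂), so R = r² = 0.008251 and T = 1 − R = 0.9917.

T = 0.992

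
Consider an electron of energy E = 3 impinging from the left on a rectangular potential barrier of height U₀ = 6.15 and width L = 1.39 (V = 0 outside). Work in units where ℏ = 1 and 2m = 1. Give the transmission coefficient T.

T = 0.0284

E < U₀: inside the barrier ψ ∝ e^{±κx} with κ = √(2m(U₀ − E))/ℏ = 1.775.
κL = 2.467, sinh(κL) = 5.851.
Matching ψ, ψ′ at both faces gives T = [1 + U₀² sinh²(κL) / (4E(U₀ − E))]⁻¹ = 1/35.26 = 0.0284.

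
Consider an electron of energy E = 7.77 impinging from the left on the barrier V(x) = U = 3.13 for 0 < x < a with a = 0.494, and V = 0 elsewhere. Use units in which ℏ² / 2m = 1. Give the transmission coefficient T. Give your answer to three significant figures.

Above the barrier the interior wavenumber is k₂ = √(2m(E − U))/ℏ = 2.154, giving phase k₂a = 1.064.
Matching at both interfaces gives T⁻¹ = 1 + U² sin²(k₂a) / [4E(E − U)] = 1.052, hence T = 0.951.

T = 0.951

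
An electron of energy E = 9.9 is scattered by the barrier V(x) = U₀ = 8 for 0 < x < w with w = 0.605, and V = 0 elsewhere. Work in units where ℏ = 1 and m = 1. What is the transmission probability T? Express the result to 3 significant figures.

T = 0.579

E > U₀: inside the barrier k₂ = √(2m(E − U₀))/ℏ = 1.949, k₂w = 1.179.
Matching at both interfaces gives T⁻¹ = 1 + U₀² sin²(k₂w) / [4E(E − U₀)] = 1.727, hence T = 0.579.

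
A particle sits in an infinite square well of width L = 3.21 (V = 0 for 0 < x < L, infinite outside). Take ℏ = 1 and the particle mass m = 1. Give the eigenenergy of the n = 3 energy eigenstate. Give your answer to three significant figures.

E = 4.31

The infinite-well eigenfunctions ψ_n = √(2/L) sin(nπx/L) vanish at both walls, giving E_n = n²π²ℏ²/(2mL²).
E_3 = 3² × π² / (2 × 1 × 3.21²) = 4.310.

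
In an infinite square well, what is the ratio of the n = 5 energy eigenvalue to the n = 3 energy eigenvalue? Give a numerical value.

E_n = n²π²ℏ²/(2mL²) so the ratio is n₂²/n₁² = 25/9 = 2.77778.

2.77778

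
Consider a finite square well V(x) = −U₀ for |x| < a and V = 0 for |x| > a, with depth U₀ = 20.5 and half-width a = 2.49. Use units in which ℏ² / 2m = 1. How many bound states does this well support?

Define the well-strength parameter z₀ = (a/ℏ)√(2mU₀) = 2.49 × √(2·0.5·20.5) = 11.27.
A new bound state (alternating even/odd) appears each time z₀ passes a multiple of π/2, so N = ⌊2z₀/π⌋ + 1 = ⌊7.177⌋ + 1 = 8.

N = 8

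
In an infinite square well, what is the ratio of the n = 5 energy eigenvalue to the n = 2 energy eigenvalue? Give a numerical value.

6.25

E_n = n²π²ℏ²/(2mL²) so the ratio is n₂²/n₁² = 25/4 = 6.25.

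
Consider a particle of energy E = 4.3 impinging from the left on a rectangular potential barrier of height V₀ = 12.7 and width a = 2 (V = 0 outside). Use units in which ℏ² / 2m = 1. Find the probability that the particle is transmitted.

T = 0.0000331

Since E < V₀ the interior solution is evanescent with decay constant κ = √(2m(V₀ − E))/ℏ = 2.898.
κa = 5.797, sinh(κa) = 164.6.
Matching ψ, ψ′ at both faces gives T = [1 + V₀² sinh²(κa) / (4E(V₀ − E))]⁻¹ = 1/30240 = 0.0000331.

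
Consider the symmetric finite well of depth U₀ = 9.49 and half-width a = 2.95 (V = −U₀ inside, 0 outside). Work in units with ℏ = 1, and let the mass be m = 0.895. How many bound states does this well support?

N = 8

The dimensionless depth is z₀ = a√(2mU₀)/ℏ = 2.95 × √(16.99) = 12.16.
A new bound state (alternating even/odd) appears each time z₀ passes a multiple of π/2, so N = ⌊2z₀/π⌋ + 1 = ⌊7.740⌋ + 1 = 8.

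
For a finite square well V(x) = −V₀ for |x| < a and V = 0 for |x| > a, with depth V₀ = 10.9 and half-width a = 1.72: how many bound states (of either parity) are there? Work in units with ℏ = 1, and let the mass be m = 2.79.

N = 9

Define the well-strength parameter z₀ = (a/ℏ)√(2mV₀) = 1.72 × √(2·2.79·10.9) = 13.41.
A new bound state (alternating even/odd) appears each time z₀ passes a multiple of π/2, so N = ⌊2z₀/π⌋ + 1 = ⌊8.540⌋ + 1 = 9.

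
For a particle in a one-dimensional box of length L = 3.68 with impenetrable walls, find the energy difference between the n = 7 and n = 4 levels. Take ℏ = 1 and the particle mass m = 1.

ΔE = 12.0

E_n = n²π²ℏ²/(2mL²), so ΔE = (7² − 4²) π²ℏ²/(2mL²).
ΔE = 33 × π² / (2 × 1 × 3.68²) = 12.03.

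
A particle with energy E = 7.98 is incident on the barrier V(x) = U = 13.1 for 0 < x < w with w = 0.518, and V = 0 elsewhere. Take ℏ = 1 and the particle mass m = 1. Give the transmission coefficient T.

T = 0.130

Since E < U the interior solution is evanescent with decay constant κ = √(2m(U − E))/ℏ = 3.200.
κw = 1.658, sinh(κw) = 2.528.
The exact tunnelling result is T⁻¹ = 1 + U² sinh²(κw) / [4E(U − E)] = 7.711, so T = 0.130.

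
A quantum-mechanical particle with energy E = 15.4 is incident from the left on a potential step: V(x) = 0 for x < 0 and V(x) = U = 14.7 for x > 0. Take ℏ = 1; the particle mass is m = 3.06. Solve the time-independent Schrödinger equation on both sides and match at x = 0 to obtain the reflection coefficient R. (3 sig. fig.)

On each side the TISE gives plane waves with k = √(2m(E − V))/ℏ: k₁ = √(2·3.06·15.4) = 9.708, k₂ = √(2·3.06·0.7) = 2.070.
Continuity of ψ and ψ′ at the step yields the reflection amplitude r = (k₁ − k₂)/(k₁ + k₂) = 0.6485; thus R = |r|² = 0.4206, T = 0.5794.

R = 0.421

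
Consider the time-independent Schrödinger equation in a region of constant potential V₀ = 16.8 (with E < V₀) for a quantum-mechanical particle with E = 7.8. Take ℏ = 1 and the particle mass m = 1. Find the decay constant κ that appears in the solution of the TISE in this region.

Since E < V₀ the TISE in this region is ψ'' = κ²ψ with κ = √(2m(V₀ − E))/ℏ.
κ = √(2 × 1 × 9) = 4.243.

κ = 4.24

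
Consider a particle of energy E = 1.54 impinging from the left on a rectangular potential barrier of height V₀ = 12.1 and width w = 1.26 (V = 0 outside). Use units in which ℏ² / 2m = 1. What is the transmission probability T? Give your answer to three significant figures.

T = 0.000494

Since E < V₀ the interior solution is evanescent with decay constant κ = √(2m(V₀ − E))/ℏ = 3.250.
κw = 4.095, sinh(κw) = 30.00.
Matching ψ, ψ′ at both faces gives T = [1 + V₀² sinh²(κw) / (4E(V₀ − E))]⁻¹ = 1/2026 = 0.000494.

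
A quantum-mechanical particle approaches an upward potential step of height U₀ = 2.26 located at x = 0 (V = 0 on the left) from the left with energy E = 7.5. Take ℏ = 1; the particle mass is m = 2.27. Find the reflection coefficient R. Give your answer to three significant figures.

R = 0.00799

The wavenumbers are k₁ = √(2mE)/ℏ = 5.835 on the left and k₂ = √(2m(E − U₀))/ℏ = 4.877 on the right.
Continuity of ψ and ψ′ at the step yields the reflection amplitude r = (k₁ − k₂)/(k₁ + k₂) = 0.08941; thus R = |r|² = 0.007993, T = 0.9920.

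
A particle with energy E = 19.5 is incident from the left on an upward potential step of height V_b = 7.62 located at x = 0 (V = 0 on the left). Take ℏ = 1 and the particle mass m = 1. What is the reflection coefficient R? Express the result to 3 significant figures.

R = 0.0152

On each side the TISE gives plane waves with k = √(2m(E − V))/ℏ: k₁ = √(2·1·19.5) = 6.245, k₂ = √(2·1·11.88) = 4.874.
Continuity of ψ and ψ′ at the step yields the reflection amplitude r = (k₁ − k₂)/(k₁ + k₂) = 0.1233; thus R = |r|² = 0.01519, T = 0.9848.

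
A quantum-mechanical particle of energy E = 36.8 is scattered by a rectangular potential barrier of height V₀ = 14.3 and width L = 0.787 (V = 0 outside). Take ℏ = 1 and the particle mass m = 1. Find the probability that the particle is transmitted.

T = 0.958

Above the barrier the interior wavenumber is k₂ = √(2m(E − V₀))/ℏ = 6.708, giving phase k₂L = 5.279.
T = [1 + V₀² sin²(k₂L) / (4E(E − V₀))]⁻¹ = 1/1.044 = 0.958.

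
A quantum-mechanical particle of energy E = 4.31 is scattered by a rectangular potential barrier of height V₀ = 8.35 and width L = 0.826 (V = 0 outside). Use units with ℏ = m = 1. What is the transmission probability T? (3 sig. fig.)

T = 0.0358

Since E < V₀ the interior solution is evanescent with decay constant κ = √(2m(V₀ − E))/ℏ = 2.843.
κL = 2.348, sinh(κL) = 5.184.
The exact tunnelling result is T⁻¹ = 1 + V₀² sinh²(κL) / [4E(V₀ − E)] = 27.90, so T = 0.0358.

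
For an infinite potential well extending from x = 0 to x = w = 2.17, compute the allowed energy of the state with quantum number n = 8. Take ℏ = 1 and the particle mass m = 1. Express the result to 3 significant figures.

E = 67.1

Requiring ψ(0) = ψ(w) = 0 quantises k = nπ/w, hence E_n = ℏ²k²/2m = n²π²ℏ²/(2mw²).
E_8 = 8² × π² / (2 × 1 × 2.17²) = 67.07.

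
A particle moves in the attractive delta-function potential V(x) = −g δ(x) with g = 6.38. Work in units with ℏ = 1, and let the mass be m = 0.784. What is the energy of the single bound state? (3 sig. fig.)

For x ≠ 0 the bound state is ψ ∝ e^{−κ|x|}; integrating the TISE across the delta gives the cusp condition 2κ = 2mg/ℏ², so κ = 5.002.
Then E = −ℏ²κ²/(2m) = −mg²/(2ℏ²) = -15.96.

E = -16.0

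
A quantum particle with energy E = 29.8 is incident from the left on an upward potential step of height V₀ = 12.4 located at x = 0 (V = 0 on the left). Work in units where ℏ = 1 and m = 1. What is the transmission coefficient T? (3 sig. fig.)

T = 0.982

On each side the TISE gives plane waves with k = √(2m(E − V))/ℏ: k₁ = √(2·1·29.8) = 7.720, k₂ = √(2·1·17.4) = 5.899.
Continuity of ψ and ψ′ at the step yields the reflection amplitude r = (k₁ − k₂)/(k₁ + k₂) = 0.1337; thus R = |r|² = 0.01788, T = 0.9821.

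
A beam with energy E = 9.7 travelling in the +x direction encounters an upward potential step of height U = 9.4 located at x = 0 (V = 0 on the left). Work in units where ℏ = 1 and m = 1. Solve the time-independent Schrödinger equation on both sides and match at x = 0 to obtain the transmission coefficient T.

The wavenumbers are k₁ = √(2mE)/ℏ = 4.405 on the left and k₂ = √(2m(E − U))/ℏ = 0.7746 on the right.
Matching ψ and ψ′ at x = 0 gives r = (k₁ − k₂)/(k₁ + k₂), so R = r² = 0.4912 and T = 1 − R = 0.5088.

T = 0.509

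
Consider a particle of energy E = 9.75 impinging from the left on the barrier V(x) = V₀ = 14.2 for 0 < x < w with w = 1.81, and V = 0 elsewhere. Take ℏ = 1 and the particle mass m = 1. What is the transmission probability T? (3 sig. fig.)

T = 0.0000703

Since E < V₀ the interior solution is evanescent with decay constant κ = √(2m(V₀ − E))/ℏ = 2.983.
κw = 5.400, sinh(κw) = 110.7.
Matching ψ, ψ′ at both faces gives T = [1 + V₀² sinh²(κw) / (4E(V₀ − E))]⁻¹ = 1/14230 = 0.0000703.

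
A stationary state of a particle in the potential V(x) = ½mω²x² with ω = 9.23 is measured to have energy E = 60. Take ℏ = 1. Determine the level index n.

n = 6

Invert E_n = (n + ½)ℏω: n = E/ℏω − ½ = 6.001, so n = 6.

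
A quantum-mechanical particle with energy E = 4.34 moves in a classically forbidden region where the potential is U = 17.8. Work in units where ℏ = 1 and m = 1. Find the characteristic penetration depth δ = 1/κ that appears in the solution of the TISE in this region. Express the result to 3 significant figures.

Since E < U the TISE in this region is ψ'' = κ²ψ with κ = √(2m(U − E))/ℏ.
κ = √(2 × 1 × 13.46) = 5.188. The penetration depth is δ = 1/κ = 0.193.

δ = 0.193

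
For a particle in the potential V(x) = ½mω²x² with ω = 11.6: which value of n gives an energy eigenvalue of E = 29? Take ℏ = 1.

n = 2

E_n = ℏω(n + ½) ⇒ n = E/(ℏω) − ½ = 29/11.6 − 0.5 = 2.000 → n = 2.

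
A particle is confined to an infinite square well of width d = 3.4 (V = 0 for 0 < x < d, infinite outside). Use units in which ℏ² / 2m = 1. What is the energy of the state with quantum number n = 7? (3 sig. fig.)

E = 41.8

The infinite-well eigenfunctions ψ_n = √(2/d) sin(nπx/d) vanish at both walls, giving E_n = n²π²ℏ²/(2md²).
E_7 = 7² × π² / (2 × 0.5 × 3.4²) = 41.83.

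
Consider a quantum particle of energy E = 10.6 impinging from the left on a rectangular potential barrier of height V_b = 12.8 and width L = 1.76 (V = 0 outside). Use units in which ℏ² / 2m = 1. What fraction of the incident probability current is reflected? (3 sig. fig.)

Since E < V_b the interior solution is evanescent with decay constant κ = √(2m(V_b − E))/ℏ = 1.483.
κL = 2.611, sinh(κL) = 6.766.
Matching ψ, ψ′ at both faces gives T = [1 + V_b² sinh²(κL) / (4E(V_b − E))]⁻¹ = 1/81.41 = 0.0123.
R = 1 − T = 0.988.

R = 0.988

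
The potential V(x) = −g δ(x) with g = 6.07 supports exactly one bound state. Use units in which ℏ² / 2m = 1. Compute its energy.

The bound state is ψ(x) = √κ e^{−κ|x|}. The derivative jump ψ'(0⁺) − ψ'(0⁻) = −(2mg/ℏ²)ψ(0) fixes κ = mg/ℏ² = 3.035.
Then E = −ℏ²κ²/(2m) = −mg²/(2ℏ²) = -9.211.

E = -9.21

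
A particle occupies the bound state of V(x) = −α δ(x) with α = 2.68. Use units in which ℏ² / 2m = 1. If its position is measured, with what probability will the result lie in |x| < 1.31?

The normalised bound state is ψ = √κ e^{−κ|x|} with κ = mα/ℏ² = 1.340.
P(|x| < d) = ∫_{−d}^{d} κ e^{−2κ|x|} dx = 1 − e^{−2κd} = 1 − e^{−3.511} = 0.9701.

P = 0.970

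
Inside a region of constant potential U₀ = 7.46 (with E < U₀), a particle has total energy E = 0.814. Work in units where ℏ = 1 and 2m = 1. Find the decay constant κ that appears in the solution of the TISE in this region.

κ = 2.58

Since E < U₀ the TISE in this region is ψ'' = κ²ψ with κ = √(2m(U₀ − E))/ℏ.
κ = √(2 × 0.5 × 6.646) = 2.578.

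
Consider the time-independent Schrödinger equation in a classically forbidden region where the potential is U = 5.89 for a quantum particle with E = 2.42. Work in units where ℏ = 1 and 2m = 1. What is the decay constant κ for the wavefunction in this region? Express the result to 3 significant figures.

κ = 1.86

Since E < U the TISE in this region is ψ'' = κ²ψ with κ = √(2m(U − E))/ℏ.
κ = √(2 × 0.5 × 3.47) = 1.863.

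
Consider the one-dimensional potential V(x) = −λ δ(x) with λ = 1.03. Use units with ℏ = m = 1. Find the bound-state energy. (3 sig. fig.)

The bound state is ψ(x) = √κ e^{−κ|x|}. The derivative jump ψ'(0⁺) − ψ'(0⁻) = −(2mλ/ℏ²)ψ(0) fixes κ = mλ/ℏ² = 1.030.
Then E = −ℏ²κ²/(2m) = −mλ²/(2ℏ²) = -0.5305.

E = -0.530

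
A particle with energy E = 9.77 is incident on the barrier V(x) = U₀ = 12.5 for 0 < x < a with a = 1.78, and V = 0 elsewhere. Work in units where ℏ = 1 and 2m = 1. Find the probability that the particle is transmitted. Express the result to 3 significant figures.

E < U₀: inside the barrier ψ ∝ e^{±κx} with κ = √(2m(U₀ − E))/ℏ = 1.652.
κa = 2.941, sinh(κa) = 9.441.
The exact tunnelling result is T⁻¹ = 1 + U₀² sinh²(κa) / [4E(U₀ − E)] = 131.5, so T = 0.00760.

T = 0.00760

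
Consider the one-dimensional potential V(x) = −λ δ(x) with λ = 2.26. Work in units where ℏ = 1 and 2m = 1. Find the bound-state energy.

For x ≠ 0 the bound state is ψ ∝ e^{−κ|x|}; integrating the TISE across the delta gives the cusp condition 2κ = 2mλ/ℏ², so κ = 1.130.
Then E = −ℏ²κ²/(2m) = −mλ²/(2ℏ²) = -1.277.

E = -1.28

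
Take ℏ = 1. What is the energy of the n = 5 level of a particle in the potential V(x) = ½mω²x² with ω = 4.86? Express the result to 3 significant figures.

E = 26.7

The oscillator eigenvalues are E_n = ℏω(n + ½), so E_5 = 4.86 × 5.5 = 26.73.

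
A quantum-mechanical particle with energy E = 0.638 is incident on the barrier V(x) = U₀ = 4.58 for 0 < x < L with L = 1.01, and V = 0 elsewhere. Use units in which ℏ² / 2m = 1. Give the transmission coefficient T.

T = 0.0348

Since E < U₀ the interior solution is evanescent with decay constant κ = √(2m(U₀ − E))/ℏ = 1.985.
κL = 2.005, sinh(κL) = 3.647.
Matching ψ, ψ′ at both faces gives T = [1 + U₀² sinh²(κL) / (4E(U₀ − E))]⁻¹ = 1/28.73 = 0.0348.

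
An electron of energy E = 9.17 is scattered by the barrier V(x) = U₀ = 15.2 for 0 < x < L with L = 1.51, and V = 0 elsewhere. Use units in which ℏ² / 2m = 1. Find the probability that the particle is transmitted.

T = 0.00230

Since E < U₀ the interior solution is evanescent with decay constant κ = √(2m(U₀ − E))/ℏ = 2.456.
κL = 3.708, sinh(κL) = 20.37.
The exact tunnelling result is T⁻¹ = 1 + U₀² sinh²(κL) / [4E(U₀ − E)] = 434.6, so T = 0.00230.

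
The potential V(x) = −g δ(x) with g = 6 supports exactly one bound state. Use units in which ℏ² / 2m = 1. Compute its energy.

E = -9.00

The bound state is ψ(x) = √κ e^{−κ|x|}. The derivative jump ψ'(0⁺) − ψ'(0⁻) = −(2mg/ℏ²)ψ(0) fixes κ = mg/ℏ² = 3.000.
Then E = −ℏ²κ²/(2m) = −mg²/(2ℏ²) = -9.000.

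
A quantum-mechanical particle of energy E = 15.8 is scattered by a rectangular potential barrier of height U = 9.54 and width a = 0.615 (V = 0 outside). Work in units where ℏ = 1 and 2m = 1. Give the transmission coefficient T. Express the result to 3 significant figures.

E > U: inside the barrier k₂ = √(2m(E − U))/ℏ = 2.502, k₂a = 1.539.
Matching at both interfaces gives T⁻¹ = 1 + U² sin²(k₂a) / [4E(E − U)] = 1.230, hence T = 0.813.

T = 0.813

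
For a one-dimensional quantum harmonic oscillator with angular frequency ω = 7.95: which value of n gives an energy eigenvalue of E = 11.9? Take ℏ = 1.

E_n = ℏω(n + ½) ⇒ n = E/(ℏω) − ½ = 11.9/7.95 − 0.5 = 0.997 → n = 1.

n = 1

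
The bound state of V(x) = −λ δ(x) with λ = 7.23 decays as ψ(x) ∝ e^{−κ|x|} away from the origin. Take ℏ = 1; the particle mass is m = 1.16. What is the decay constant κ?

Integrate −(ℏ²/2m)ψ'' − λδ(x)ψ = Eψ from −ε to +ε: the ψ'' term gives ψ'(0⁺) − ψ'(0⁻) and the δ term gives −(2mλ/ℏ²)ψ(0).
With ψ ∝ e^{−κ|x|} this yields −2κ = −2mλ/ℏ², so κ = mλ/ℏ² = 8.387.

κ = 8.39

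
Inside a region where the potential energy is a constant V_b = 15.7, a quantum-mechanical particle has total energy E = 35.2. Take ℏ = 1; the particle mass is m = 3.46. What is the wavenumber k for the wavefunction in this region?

With E > V_b the solution is oscillatory, ψ ∝ e^{±ikx} with k = √(2m(E − V_b))/ℏ.
k = √(2 × 3.46 × 19.5) = 11.62.

k = 11.6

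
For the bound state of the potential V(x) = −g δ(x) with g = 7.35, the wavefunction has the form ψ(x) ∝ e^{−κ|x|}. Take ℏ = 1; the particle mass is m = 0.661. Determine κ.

Integrating the TISE across x = 0 gives the cusp condition ψ'(0⁺) − ψ'(0⁻) = −(2mg/ℏ²)ψ(0).
With ψ ∝ e^{−κ|x|} this yields −2κ = −2mg/ℏ², so κ = mg/ℏ² = 4.858.

κ = 4.86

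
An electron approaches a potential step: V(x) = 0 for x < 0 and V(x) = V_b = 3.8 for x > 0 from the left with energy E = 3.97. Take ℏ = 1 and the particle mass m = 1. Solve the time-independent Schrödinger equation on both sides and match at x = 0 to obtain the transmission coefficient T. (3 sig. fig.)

The wavenumbers are k₁ = √(2mE)/ℏ = 2.818 on the left and k₂ = √(2m(E − V_b))/ℏ = 0.5831 on the right.
Matching ψ and ψ′ at x = 0 gives r = (k₁ − k₂)/(k₁ + k₂), so R = r² = 0.4318 and T = 1 − R = 0.5682.

T = 0.568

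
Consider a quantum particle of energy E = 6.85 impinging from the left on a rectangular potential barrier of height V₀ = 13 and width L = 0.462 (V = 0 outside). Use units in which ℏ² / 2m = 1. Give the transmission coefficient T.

T = 0.333

Since E < V₀ the interior solution is evanescent with decay constant κ = √(2m(V₀ − E))/ℏ = 2.480.
κL = 1.146, sinh(κL) = 1.413.
Matching ψ, ψ′ at both faces gives T = [1 + V₀² sinh²(κL) / (4E(V₀ − E))]⁻¹ = 1/3.003 = 0.333.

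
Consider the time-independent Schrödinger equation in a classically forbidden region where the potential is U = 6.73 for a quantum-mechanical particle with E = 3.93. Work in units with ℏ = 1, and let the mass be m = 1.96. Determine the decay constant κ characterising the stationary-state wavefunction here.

κ = 3.31

Since E < U the TISE in this region is ψ'' = κ²ψ with κ = √(2m(U − E))/ℏ.
κ = √(2 × 1.96 × 2.8) = 3.313.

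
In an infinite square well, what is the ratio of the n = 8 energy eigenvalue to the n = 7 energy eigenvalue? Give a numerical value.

E_n = n²π²ℏ²/(2mL²) so the ratio is n₂²/n₁² = 64/49 = 1.30612.

1.30612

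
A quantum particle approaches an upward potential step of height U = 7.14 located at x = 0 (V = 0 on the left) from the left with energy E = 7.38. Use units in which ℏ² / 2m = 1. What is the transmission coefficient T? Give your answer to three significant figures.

On each side the TISE gives plane waves with k = √(2m(E − V))/ℏ: k₁ = √(2·½·7.38) = 2.717, k₂ = √(2·½·0.24) = 0.4899.
Continuity of ψ and ψ′ at the step yields the reflection amplitude r = (k₁ − k₂)/(k₁ + k₂) = 0.6944; thus R = |r|² = 0.4822, T = 0.5178.

T = 0.518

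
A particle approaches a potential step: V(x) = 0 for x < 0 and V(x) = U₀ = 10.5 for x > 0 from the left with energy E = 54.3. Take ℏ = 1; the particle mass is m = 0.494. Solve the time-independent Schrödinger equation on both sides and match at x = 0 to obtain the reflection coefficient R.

R = 0.00288

On each side the TISE gives plane waves with k = √(2m(E − V))/ℏ: k₁ = √(2·0.494·54.3) = 7.325, k₂ = √(2·0.494·43.8) = 6.578.
Matching ψ and ψ′ at x = 0 gives r = (k₁ − k₂)/(k₁ + k₂), so R = r² = 0.002881 and T = 1 − R = 0.9971.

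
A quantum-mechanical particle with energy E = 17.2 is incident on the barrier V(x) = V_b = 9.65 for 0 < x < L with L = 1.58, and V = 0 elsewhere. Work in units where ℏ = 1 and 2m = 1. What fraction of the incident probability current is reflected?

R = 0.135

E > V_b: inside the barrier k₂ = √(2m(E − V_b))/ℏ = 2.748, k₂L = 4.341.
T = [1 + V_b² sin²(k₂L) / (4E(E − V_b))]⁻¹ = 1/1.156 = 0.865.
R = 1 − T = 0.135.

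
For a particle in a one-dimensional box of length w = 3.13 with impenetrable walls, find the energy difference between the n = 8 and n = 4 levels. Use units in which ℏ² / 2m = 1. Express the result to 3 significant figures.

E_n = n²π²ℏ²/(2mw²), so ΔE = (8² − 4²) π²ℏ²/(2mw²).
ΔE = 48 × π² / (2 × 0.5 × 3.13²) = 48.36.

ΔE = 48.4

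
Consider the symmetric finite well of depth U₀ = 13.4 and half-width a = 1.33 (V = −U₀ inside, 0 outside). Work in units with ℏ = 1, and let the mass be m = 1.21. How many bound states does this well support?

N = 5

The dimensionless depth is z₀ = a√(2mU₀)/ℏ = 1.33 × √(32.43) = 7.574.
A new bound state (alternating even/odd) appears each time z₀ passes a multiple of π/2, so N = ⌊2z₀/π⌋ + 1 = ⌊4.822⌋ + 1 = 5.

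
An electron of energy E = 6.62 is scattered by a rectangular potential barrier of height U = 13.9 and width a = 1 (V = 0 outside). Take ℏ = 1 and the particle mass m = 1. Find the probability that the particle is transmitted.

T = 0.00193

Since E < U the interior solution is evanescent with decay constant κ = √(2m(U − E))/ℏ = 3.816.
κa = 3.816, sinh(κa) = 22.69.
Matching ψ, ψ′ at both faces gives T = [1 + U² sinh²(κa) / (4E(U − E))]⁻¹ = 1/517.2 = 0.00193.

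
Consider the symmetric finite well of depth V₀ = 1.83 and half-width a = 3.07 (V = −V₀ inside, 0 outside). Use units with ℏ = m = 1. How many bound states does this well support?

The dimensionless depth is z₀ = a√(2mV₀)/ℏ = 3.07 × √(3.660) = 5.873.
The even/odd transcendental equations gain one root per π/2 in z₀, giving N = 1 + ⌊2z₀/π⌋ = 1 + ⌊3.739⌋ = 4.

N = 4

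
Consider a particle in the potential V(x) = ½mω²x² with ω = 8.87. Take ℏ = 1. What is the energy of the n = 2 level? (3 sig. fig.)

The oscillator eigenvalues are E_n = ℏω(n + ½), so E_2 = 8.87 × 2.5 = 22.18.

E = 22.2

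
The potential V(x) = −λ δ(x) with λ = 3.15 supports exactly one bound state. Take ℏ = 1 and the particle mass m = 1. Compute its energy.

For x ≠ 0 the bound state is ψ ∝ e^{−κ|x|}; integrating the TISE across the delta gives the cusp condition 2κ = 2mλ/ℏ², so κ = 3.150.
Then E = −ℏ²κ²/(2m) = −mλ²/(2ℏ²) = -4.961.

E = -4.96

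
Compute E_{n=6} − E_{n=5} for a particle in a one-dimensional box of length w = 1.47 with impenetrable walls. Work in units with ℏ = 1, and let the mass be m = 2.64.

ΔE = 9.52

E_n = n²π²ℏ²/(2mw²), so ΔE = (6² − 5²) π²ℏ²/(2mw²).
ΔE = 11 × π² / (2 × 2.64 × 1.47²) = 9.515.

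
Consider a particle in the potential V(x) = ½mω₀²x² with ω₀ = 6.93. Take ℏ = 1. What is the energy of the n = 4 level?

E = 31.2

Using E_n = (n + ½)ℏω₀: E_4 = 4.5 × 6.93 = 31.19.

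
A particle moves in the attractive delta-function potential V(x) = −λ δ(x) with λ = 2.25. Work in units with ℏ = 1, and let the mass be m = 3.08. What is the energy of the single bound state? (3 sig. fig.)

For x ≠ 0 the bound state is ψ ∝ e^{−κ|x|}; integrating the TISE across the delta gives the cusp condition 2κ = 2mλ/ℏ², so κ = 6.930.
Then E = −ℏ²κ²/(2m) = −mλ²/(2ℏ²) = -7.796.

E = -7.80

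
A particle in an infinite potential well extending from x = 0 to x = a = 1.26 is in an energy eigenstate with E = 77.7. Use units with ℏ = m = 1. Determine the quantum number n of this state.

From E_n = n²π²ℏ²/(2ma²) invert to n = √(2ma²E)/(πℏ).
n = (1.26/π) × √(2 × 1 × 77.7) = 5.000 → n = 5.

n = 5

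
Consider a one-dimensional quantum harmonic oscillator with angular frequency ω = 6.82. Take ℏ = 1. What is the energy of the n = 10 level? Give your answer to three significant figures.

The oscillator eigenvalues are E_n = ℏω(n + ½), so E_10 = 6.82 × 10.5 = 71.61.

E = 71.6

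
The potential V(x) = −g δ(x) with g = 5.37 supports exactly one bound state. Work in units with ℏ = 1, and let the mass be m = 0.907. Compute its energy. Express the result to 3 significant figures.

E = -13.1

For x ≠ 0 the bound state is ψ ∝ e^{−κ|x|}; integrating the TISE across the delta gives the cusp condition 2κ = 2mg/ℏ², so κ = 4.871.
Then E = −ℏ²κ²/(2m) = −mg²/(2ℏ²) = -13.08.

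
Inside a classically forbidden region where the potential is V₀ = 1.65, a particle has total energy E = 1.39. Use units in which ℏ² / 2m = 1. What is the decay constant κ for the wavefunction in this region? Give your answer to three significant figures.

κ = 0.510

Since E < V₀ the TISE in this region is ψ'' = κ²ψ with κ = √(2m(V₀ − E))/ℏ.
κ = √(2 × 0.5 × 0.26) = 0.5099.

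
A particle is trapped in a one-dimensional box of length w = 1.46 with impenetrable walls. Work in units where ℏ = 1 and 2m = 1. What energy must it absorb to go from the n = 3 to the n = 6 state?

ΔE = 125

E_n = n²π²ℏ²/(2mw²), so ΔE = (6² − 3²) π²ℏ²/(2mw²).
ΔE = 27 × π² / (2 × 0.5 × 1.46²) = 125.0.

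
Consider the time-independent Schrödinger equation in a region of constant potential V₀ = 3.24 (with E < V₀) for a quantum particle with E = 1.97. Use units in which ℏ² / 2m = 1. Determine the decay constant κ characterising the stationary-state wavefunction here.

Since E < V₀ the TISE in this region is ψ'' = κ²ψ with κ = √(2m(V₀ − E))/ℏ.
κ = √(2 × 0.5 × 1.27) = 1.127.

κ = 1.13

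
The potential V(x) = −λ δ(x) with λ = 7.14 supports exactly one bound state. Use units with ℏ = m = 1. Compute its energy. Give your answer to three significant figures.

For x ≠ 0 the bound state is ψ ∝ e^{−κ|x|}; integrating the TISE across the delta gives the cusp condition 2κ = 2mλ/ℏ², so κ = 7.140.
Then E = −ℏ²κ²/(2m) = −mλ²/(2ℏ²) = -25.49.

E = -25.5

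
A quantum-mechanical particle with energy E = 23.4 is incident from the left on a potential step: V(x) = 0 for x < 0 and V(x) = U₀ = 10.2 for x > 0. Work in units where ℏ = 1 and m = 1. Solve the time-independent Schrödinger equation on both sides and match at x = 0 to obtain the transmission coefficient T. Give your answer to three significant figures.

The wavenumbers are k₁ = √(2mE)/ℏ = 6.841 on the left and k₂ = √(2m(E − U₀))/ℏ = 5.138 on the right.
Continuity of ψ and ψ′ at the step yields the reflection amplitude r = (k₁ − k₂)/(k₁ + k₂) = 0.1422; thus R = |r|² = 0.02021, T = 0.9798.

T = 0.980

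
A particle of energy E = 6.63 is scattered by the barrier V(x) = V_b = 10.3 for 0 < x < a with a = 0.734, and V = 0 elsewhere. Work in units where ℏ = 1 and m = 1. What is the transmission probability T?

E < V_b: inside the barrier ψ ∝ e^{±κx} with κ = √(2m(V_b − E))/ℏ = 2.709.
κa = 1.989, sinh(κa) = 3.584.
Matching ψ, ψ′ at both faces gives T = [1 + V_b² sinh²(κa) / (4E(V_b − E))]⁻¹ = 1/15.00 = 0.0667.

T = 0.0667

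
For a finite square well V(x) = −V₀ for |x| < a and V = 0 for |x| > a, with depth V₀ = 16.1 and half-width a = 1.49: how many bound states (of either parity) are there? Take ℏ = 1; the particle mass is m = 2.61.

N = 9

The dimensionless depth is z₀ = a√(2mV₀)/ℏ = 1.49 × √(84.04) = 13.66.
The even/odd transcendental equations gain one root per π/2 in z₀, giving N = 1 + ⌊2z₀/π⌋ = 1 + ⌊8.696⌋ = 9.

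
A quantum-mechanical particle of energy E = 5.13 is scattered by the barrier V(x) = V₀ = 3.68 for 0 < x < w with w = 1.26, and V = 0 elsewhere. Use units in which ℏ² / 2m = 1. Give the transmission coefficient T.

Above the barrier the interior wavenumber is k₂ = √(2m(E − V₀))/ℏ = 1.204, giving phase k₂w = 1.517.
T = [1 + V₀² sin²(k₂w) / (4E(E − V₀))]⁻¹ = 1/1.454 = 0.688.

T = 0.688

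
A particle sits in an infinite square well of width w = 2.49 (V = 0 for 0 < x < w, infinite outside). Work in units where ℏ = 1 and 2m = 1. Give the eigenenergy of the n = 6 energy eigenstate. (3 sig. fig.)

E = 57.3

Requiring ψ(0) = ψ(w) = 0 quantises k = nπ/w, hence E_n = ℏ²k²/2m = n²π²ℏ²/(2mw²).
E_6 = 6² × π² / (2 × 0.5 × 2.49²) = 57.31.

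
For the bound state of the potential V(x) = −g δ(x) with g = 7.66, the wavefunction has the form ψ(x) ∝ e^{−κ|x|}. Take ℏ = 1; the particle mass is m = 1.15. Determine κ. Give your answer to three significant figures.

κ = 8.81

Integrate −(ℏ²/2m)ψ'' − gδ(x)ψ = Eψ from −ε to +ε: the ψ'' term gives ψ'(0⁺) − ψ'(0⁻) and the δ term gives −(2mg/ℏ²)ψ(0).
With ψ ∝ e^{−κ|x|} this yields −2κ = −2mg/ℏ², so κ = mg/ℏ² = 8.809.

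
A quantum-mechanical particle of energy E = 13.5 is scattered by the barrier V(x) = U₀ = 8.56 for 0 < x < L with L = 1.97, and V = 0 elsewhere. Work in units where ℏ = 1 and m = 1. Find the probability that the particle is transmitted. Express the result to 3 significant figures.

E > U₀: inside the barrier k₂ = √(2m(E − U₀))/ℏ = 3.143, k₂L = 6.192.
T = [1 + U₀² sin²(k₂L) / (4E(E − U₀))]⁻¹ = 1/1.002 = 0.998.

T = 0.998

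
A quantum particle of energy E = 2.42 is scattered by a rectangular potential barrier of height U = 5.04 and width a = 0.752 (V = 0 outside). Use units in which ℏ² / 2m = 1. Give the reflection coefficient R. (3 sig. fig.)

R = 0.704

Since E < U the interior solution is evanescent with decay constant κ = √(2m(U − E))/ℏ = 1.619.
κa = 1.217, sinh(κa) = 1.541.
The exact tunnelling result is T⁻¹ = 1 + U² sinh²(κa) / [4E(U − E)] = 3.378, so T = 0.296.
R = 1 − T = 0.704.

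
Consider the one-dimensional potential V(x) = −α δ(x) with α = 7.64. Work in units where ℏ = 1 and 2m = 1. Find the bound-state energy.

The bound state is ψ(x) = √κ e^{−κ|x|}. The derivative jump ψ'(0⁺) − ψ'(0⁻) = −(2mα/ℏ²)ψ(0) fixes κ = mα/ℏ² = 3.820.
Then E = −ℏ²κ²/(2m) = −mα²/(2ℏ²) = -14.59.

E = -14.6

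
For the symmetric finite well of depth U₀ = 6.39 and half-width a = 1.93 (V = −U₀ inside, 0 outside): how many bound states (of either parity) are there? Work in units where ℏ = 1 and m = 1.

The dimensionless depth is z₀ = a√(2mU₀)/ℏ = 1.93 × √(12.78) = 6.900.
The even/odd transcendental equations gain one root per π/2 in z₀, giving N = 1 + ⌊2z₀/π⌋ = 1 + ⌊4.392⌋ = 5.

N = 5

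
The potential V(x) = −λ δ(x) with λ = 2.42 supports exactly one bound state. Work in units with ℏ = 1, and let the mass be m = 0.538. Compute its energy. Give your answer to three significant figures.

E = -1.58

For x ≠ 0 the bound state is ψ ∝ e^{−κ|x|}; integrating the TISE across the delta gives the cusp condition 2κ = 2mλ/ℏ², so κ = 1.302.
Then E = −ℏ²κ²/(2m) = −mλ²/(2ℏ²) = -1.575.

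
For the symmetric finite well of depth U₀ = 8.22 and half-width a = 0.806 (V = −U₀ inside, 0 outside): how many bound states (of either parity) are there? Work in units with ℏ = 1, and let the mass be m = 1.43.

Define the well-strength parameter z₀ = (a/ℏ)√(2mU₀) = 0.806 × √(2·1.43·8.22) = 3.908.
A new bound state (alternating even/odd) appears each time z₀ passes a multiple of π/2, so N = ⌊2z₀/π⌋ + 1 = ⌊2.488⌋ + 1 = 3.

N = 3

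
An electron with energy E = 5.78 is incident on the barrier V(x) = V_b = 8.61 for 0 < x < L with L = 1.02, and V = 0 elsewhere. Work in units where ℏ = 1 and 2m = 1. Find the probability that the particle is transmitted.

Since E < V_b the interior solution is evanescent with decay constant κ = √(2m(V_b − E))/ℏ = 1.682.
κL = 1.716, sinh(κL) = 2.691.
Matching ψ, ψ′ at both faces gives T = [1 + V_b² sinh²(κL) / (4E(V_b − E))]⁻¹ = 1/9.204 = 0.109.

T = 0.109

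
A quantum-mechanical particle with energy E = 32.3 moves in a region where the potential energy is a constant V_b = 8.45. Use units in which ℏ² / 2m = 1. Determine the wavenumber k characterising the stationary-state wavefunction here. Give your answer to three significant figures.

With E > V_b the solution is oscillatory, ψ ∝ e^{±ikx} with k = √(2m(E − V_b))/ℏ.
k = √(2 × 0.5 × 23.85) = 4.884.

k = 4.88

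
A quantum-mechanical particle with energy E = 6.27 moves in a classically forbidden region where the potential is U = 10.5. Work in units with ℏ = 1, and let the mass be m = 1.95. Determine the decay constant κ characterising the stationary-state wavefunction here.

κ = 4.06

Since E < U the TISE in this region is ψ'' = κ²ψ with κ = √(2m(U − E))/ℏ.
κ = √(2 × 1.95 × 4.23) = 4.062.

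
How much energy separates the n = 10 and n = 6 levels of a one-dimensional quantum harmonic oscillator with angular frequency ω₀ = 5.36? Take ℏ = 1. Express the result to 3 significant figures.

E_n = ℏω₀(n + ½), so ΔE = (10 − 6) ℏω₀ = 4 × 5.36 = 21.44.

ΔE = 21.4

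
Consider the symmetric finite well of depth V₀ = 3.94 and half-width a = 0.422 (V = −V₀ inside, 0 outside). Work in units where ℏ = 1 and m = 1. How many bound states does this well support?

The dimensionless depth is z₀ = a√(2mV₀)/ℏ = 0.422 × √(7.880) = 1.185.
A new bound state (alternating even/odd) appears each time z₀ passes a multiple of π/2, so N = ⌊2z₀/π⌋ + 1 = ⌊0.7541⌋ + 1 = 1.

N = 1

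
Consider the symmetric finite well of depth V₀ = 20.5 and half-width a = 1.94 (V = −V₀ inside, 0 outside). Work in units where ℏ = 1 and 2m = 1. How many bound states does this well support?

The dimensionless depth is z₀ = a√(2mV₀)/ℏ = 1.94 × √(20.50) = 8.784.
A new bound state (alternating even/odd) appears each time z₀ passes a multiple of π/2, so N = ⌊2z₀/π⌋ + 1 = ⌊5.592⌋ + 1 = 6.

N = 6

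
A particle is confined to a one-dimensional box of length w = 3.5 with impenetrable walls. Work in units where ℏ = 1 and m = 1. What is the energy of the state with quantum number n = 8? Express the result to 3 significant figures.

E = 25.8

Requiring ψ(0) = ψ(w) = 0 quantises k = nπ/w, hence E_n = ℏ²k²/2m = n²π²ℏ²/(2mw²).
E_8 = 8² × π² / (2 × 1 × 3.5²) = 25.78.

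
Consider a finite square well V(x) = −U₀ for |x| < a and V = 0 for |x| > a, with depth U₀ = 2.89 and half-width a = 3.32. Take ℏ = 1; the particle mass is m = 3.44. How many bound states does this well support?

The dimensionless depth is z₀ = a√(2mU₀)/ℏ = 3.32 × √(19.88) = 14.80.
The even/odd transcendental equations gain one root per π/2 in z₀, giving N = 1 + ⌊2z₀/π⌋ = 1 + ⌊9.425⌋ = 10.

N = 10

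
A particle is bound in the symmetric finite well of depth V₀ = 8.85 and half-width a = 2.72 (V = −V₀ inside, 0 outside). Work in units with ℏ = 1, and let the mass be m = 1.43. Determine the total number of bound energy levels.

The dimensionless depth is z₀ = a√(2mV₀)/ℏ = 2.72 × √(25.31) = 13.68.
The even/odd transcendental equations gain one root per π/2 in z₀, giving N = 1 + ⌊2z₀/π⌋ = 1 + ⌊8.712⌋ = 9.

N = 9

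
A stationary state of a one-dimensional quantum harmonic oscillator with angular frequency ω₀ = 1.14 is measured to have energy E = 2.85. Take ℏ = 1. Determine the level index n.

n = 2

Invert E_n = (n + ½)ℏω₀: n = E/ℏω₀ − ½ = 2.000, so n = 2.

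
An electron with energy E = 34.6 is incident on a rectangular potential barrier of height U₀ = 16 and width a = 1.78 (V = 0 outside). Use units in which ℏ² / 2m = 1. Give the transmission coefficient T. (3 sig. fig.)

T = 0.912

E > U₀: inside the barrier k₂ = √(2m(E − U₀))/ℏ = 4.313, k₂a = 7.677.
T = [1 + U₀² sin²(k₂a) / (4E(E − U₀))]⁻¹ = 1/1.096 = 0.912.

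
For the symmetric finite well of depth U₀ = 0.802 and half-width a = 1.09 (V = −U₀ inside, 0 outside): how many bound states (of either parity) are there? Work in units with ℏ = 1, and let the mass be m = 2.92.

N = 2

Define the well-strength parameter z₀ = (a/ℏ)√(2mU₀) = 1.09 × √(2·2.92·0.802) = 2.359.
The even/odd transcendental equations gain one root per π/2 in z₀, giving N = 1 + ⌊2z₀/π⌋ = 1 + ⌊1.502⌋ = 2.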